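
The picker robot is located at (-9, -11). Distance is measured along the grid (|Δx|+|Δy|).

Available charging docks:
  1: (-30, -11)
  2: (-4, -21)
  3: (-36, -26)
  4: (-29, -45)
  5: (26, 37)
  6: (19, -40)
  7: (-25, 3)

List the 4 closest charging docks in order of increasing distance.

2, 1, 7, 3

Distances from (-9, -11):
1: 21
2: 15
3: 42
4: 54
5: 83
6: 57
7: 30
Sorted: 2 (15) < 1 (21) < 7 (30) < 3 (42) < 4 (54) < 6 (57) < …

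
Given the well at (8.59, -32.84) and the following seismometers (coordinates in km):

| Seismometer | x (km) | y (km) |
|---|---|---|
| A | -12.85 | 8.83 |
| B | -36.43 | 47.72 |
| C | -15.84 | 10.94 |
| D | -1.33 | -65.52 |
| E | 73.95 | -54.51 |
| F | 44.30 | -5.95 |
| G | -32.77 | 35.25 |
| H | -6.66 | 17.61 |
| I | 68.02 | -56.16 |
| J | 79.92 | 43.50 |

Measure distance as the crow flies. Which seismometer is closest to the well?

D

Distances from (8.59, -32.84):
A: 46.86 km
B: 92.29 km
C: 50.13 km
D: 34.15 km
E: 68.86 km
F: 44.70 km
G: 79.67 km
H: 52.70 km
I: 63.84 km
J: 104.48 km
Minimum: D at 34.15 km.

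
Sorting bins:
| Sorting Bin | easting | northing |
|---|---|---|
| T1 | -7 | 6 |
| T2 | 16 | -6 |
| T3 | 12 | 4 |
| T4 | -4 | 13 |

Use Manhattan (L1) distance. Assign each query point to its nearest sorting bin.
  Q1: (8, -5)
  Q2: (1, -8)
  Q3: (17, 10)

Q1 at (8, -5):
  T1: 26
  T2: 9
  T3: 13
  T4: 30
  → nearest: T2 (9)
Q2 at (1, -8):
  T1: 22
  T2: 17
  T3: 23
  T4: 26
  → nearest: T2 (17)
Q3 at (17, 10):
  T1: 28
  T2: 17
  T3: 11
  T4: 24
  → nearest: T3 (11)

Q1→T2; Q2→T2; Q3→T3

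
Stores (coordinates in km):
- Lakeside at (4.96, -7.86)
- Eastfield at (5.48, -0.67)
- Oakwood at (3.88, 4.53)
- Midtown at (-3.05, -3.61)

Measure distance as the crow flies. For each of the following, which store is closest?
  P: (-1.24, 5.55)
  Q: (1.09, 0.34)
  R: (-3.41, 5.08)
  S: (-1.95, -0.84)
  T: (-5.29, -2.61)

P→Oakwood; Q→Eastfield; R→Oakwood; S→Midtown; T→Midtown

P at (-1.24, 5.55):
  Lakeside: 14.77 km
  Eastfield: 9.16 km
  Oakwood: 5.22 km
  Midtown: 9.34 km
  → nearest: Oakwood (5.22 km)
Q at (1.09, 0.34):
  Lakeside: 9.07 km
  Eastfield: 4.50 km
  Oakwood: 5.03 km
  Midtown: 5.72 km
  → nearest: Eastfield (4.50 km)
R at (-3.41, 5.08):
  Lakeside: 15.41 km
  Eastfield: 10.59 km
  Oakwood: 7.31 km
  Midtown: 8.70 km
  → nearest: Oakwood (7.31 km)
S at (-1.95, -0.84):
  Lakeside: 9.85 km
  Eastfield: 7.43 km
  Oakwood: 7.93 km
  Midtown: 2.98 km
  → nearest: Midtown (2.98 km)
T at (-5.29, -2.61):
  Lakeside: 11.52 km
  Eastfield: 10.94 km
  Oakwood: 11.62 km
  Midtown: 2.45 km
  → nearest: Midtown (2.45 km)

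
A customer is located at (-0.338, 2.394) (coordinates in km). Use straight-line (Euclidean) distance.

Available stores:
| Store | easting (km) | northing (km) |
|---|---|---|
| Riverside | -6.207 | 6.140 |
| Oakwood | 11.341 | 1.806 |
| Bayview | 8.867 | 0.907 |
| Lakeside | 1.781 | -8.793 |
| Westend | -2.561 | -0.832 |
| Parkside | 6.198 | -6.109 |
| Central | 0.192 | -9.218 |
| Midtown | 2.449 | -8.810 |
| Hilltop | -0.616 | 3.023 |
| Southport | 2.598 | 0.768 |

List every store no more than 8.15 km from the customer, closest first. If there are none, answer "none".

Hilltop, Southport, Westend, Riverside

Distances from (-0.338, 2.394):
Riverside: 6.963 km
Oakwood: 11.694 km
Bayview: 9.324 km
Lakeside: 11.386 km
Westend: 3.918 km
Parkside: 10.725 km
Central: 11.624 km
Midtown: 11.545 km
Hilltop: 0.688 km
Southport: 3.356 km
Threshold 8.15 km: Hilltop (0.688 km), Southport (3.356 km), Westend (3.918 km), Riverside (6.963 km) are within range.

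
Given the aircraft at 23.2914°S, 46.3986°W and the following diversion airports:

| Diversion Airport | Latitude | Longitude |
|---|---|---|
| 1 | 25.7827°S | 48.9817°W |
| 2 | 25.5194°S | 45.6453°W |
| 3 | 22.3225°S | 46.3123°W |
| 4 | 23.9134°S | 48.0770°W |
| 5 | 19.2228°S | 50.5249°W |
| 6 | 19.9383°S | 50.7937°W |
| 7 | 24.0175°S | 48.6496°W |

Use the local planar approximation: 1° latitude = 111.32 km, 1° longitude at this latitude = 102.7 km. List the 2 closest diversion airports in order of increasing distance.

Distances from 23.2914°S, 46.3986°W:
1: √((-2.4913·111.32)² + (-2.5831·102.7)²) = √(76912.769767 + 70375.796966) = 383.7819 km
2: √((-2.2280·111.32)² + (0.7533·102.7)²) = √(61514.396599 + 5985.174570) = 259.8068 km
3: √((0.9689·111.32)² + (0.0863·102.7)²) = √(11633.336947 + 78.552946) = 108.2215 km
4: √((-0.6220·111.32)² + (-1.6784·102.7)²) = √(4794.321620 + 29711.996066) = 185.7588 km
5: √((4.0686·111.32)² + (-4.1263·102.7)²) = √(205133.403076 + 179581.868916) = 620.2542 km
6: √((3.3531·111.32)² + (-4.3951·102.7)²) = √(139328.321970 + 203740.988496) = 585.7212 km
7: √((-0.7261·111.32)² + (-2.2510·102.7)²) = √(6533.400311 + 53443.128977) = 244.9011 km
Sorted: 3 (108.2215 km) < 4 (185.7588 km) < 7 (244.9011 km) < 2 (259.8068 km) < …

3, 4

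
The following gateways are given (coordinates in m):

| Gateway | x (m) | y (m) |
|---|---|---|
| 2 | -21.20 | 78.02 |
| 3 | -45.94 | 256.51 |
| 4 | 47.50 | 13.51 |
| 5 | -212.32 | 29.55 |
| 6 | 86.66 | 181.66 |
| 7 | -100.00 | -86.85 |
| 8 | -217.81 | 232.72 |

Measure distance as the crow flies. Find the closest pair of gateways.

2 and 4

Pairwise distances:
2–3: √((-24.74)² + (178.49)²) = √(612.0676 + 31858.6801) = 180.20 m
2–4: √((68.70)² + (-64.51)²) = √(4719.6900 + 4161.5401) = 94.24 m
2–5: √((-191.12)² + (-48.47)²) = √(36526.8544 + 2349.3409) = 197.17 m
2–6: √((107.86)² + (103.64)²) = √(11633.7796 + 10741.2496) = 149.58 m
2–7: √((-78.80)² + (-164.87)²) = √(6209.4400 + 27182.1169) = 182.73 m
2–8: √((-196.61)² + (154.70)²) = √(38655.4921 + 23932.0900) = 250.18 m
3–4: √((93.44)² + (-243.00)²) = √(8731.0336 + 59049.0000) = 260.35 m
3–5: √((-166.38)² + (-226.96)²) = √(27682.3044 + 51510.8416) = 281.41 m
3–6: √((132.60)² + (-74.85)²) = √(17582.7600 + 5602.5225) = 152.27 m
3–7: √((-54.06)² + (-343.36)²) = √(2922.4836 + 117896.0896) = 347.59 m
3–8: √((-171.87)² + (-23.79)²) = √(29539.2969 + 565.9641) = 173.51 m
4–5: √((-259.82)² + (16.04)²) = √(67506.4324 + 257.2816) = 260.31 m
4–6: √((39.16)² + (168.15)²) = √(1533.5056 + 28274.4225) = 172.65 m
4–7: √((-147.50)² + (-100.36)²) = √(21756.2500 + 10072.1296) = 178.41 m
4–8: √((-265.31)² + (219.21)²) = √(70389.3961 + 48053.0241) = 344.15 m
5–6: √((298.98)² + (152.11)²) = √(89389.0404 + 23137.4521) = 335.45 m
5–7: √((112.32)² + (-116.40)²) = √(12615.7824 + 13548.9600) = 161.76 m
5–8: √((-5.49)² + (203.17)²) = √(30.1401 + 41278.0489) = 203.24 m
6–7: √((-186.66)² + (-268.51)²) = √(34841.9556 + 72097.6201) = 327.02 m
6–8: √((-304.47)² + (51.06)²) = √(92701.9809 + 2607.1236) = 308.72 m
7–8: √((-117.81)² + (319.57)²) = √(13879.1961 + 102124.9849) = 340.59 m
Closest pair: 2–4 at 94.24 m.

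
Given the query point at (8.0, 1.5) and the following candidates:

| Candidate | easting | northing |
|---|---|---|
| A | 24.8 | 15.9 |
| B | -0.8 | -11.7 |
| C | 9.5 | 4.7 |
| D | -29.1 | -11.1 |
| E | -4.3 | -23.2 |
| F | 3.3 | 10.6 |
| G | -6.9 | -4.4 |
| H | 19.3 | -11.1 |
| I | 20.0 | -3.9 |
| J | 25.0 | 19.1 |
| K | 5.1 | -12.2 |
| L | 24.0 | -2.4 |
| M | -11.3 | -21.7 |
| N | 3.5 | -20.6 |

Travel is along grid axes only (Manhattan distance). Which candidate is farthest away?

D

Distances from (8.0, 1.5):
A: 31.2
B: 22.0
C: 4.7
D: 49.7
E: 37.0
F: 13.8
G: 20.8
H: 23.9
I: 17.4
J: 34.6
K: 16.6
L: 19.9
M: 42.5
N: 26.6
Maximum: D at 49.7.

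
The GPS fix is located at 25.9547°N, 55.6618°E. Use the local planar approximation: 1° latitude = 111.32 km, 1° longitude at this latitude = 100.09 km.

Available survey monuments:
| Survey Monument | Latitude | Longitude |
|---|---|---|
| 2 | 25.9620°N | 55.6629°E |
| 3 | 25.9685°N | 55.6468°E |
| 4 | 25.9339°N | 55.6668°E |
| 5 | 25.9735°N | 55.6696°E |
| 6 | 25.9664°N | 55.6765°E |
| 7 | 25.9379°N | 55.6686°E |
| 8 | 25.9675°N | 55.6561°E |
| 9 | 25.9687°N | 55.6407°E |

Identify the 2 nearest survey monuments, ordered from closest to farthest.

Distances from 25.9547°N, 55.6618°E:
2: √((0.0073·111.32)² + (0.0011·100.09)²) = √(0.660377 + 0.012122) = 0.8201 km
3: √((0.0138·111.32)² + (-0.0150·100.09)²) = √(2.359960 + 2.254052) = 2.1480 km
4: √((-0.0208·111.32)² + (0.0050·100.09)²) = √(5.361336 + 0.250450) = 2.3689 km
5: √((0.0188·111.32)² + (0.0078·100.09)²) = √(4.379879 + 0.609496) = 2.2337 km
6: √((0.0117·111.32)² + (0.0147·100.09)²) = √(1.696360 + 2.164791) = 1.9650 km
7: √((-0.0168·111.32)² + (0.0068·100.09)²) = √(3.497558 + 0.463233) = 1.9902 km
8: √((0.0128·111.32)² + (-0.0057·100.09)²) = √(2.030329 + 0.325485) = 1.5349 km
9: √((0.0140·111.32)² + (-0.0211·100.09)²) = √(2.428860 + 4.460117) = 2.6247 km
Sorted: 2 (0.8201 km) < 8 (1.5349 km) < 6 (1.9650 km) < 7 (1.9902 km) < …

2, 8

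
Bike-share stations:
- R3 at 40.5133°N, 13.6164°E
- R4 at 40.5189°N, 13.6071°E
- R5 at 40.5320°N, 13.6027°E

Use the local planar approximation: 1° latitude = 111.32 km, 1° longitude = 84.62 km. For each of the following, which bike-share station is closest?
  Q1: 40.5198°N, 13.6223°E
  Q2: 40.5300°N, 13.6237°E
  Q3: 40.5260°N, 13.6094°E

Q1→R3; Q2→R5; Q3→R4

Q1 at 40.5198°N, 13.6223°E:
  R3: √((-0.0065·111.32)² + (-0.0059·84.62)²) = √(0.523568 + 0.249259) = 0.8791 km
  R4: √((-0.0009·111.32)² + (-0.0152·84.62)²) = √(0.010038 + 1.654372) = 1.2901 km
  R5: √((0.0122·111.32)² + (-0.0196·84.62)²) = √(1.844446 + 2.750795) = 2.1437 km
  → nearest: R3 (0.8791 km)
Q2 at 40.5300°N, 13.6237°E:
  R3: √((-0.0167·111.32)² + (-0.0073·84.62)²) = √(3.456045 + 0.381585) = 1.9590 km
  R4: √((-0.0111·111.32)² + (-0.0166·84.62)²) = √(1.526836 + 1.973160) = 1.8708 km
  R5: √((0.0020·111.32)² + (-0.0210·84.62)²) = √(0.049569 + 3.157800) = 1.7909 km
  → nearest: R5 (1.7909 km)
Q3 at 40.5260°N, 13.6094°E:
  R3: √((-0.0127·111.32)² + (0.0070·84.62)²) = √(1.998729 + 0.350867) = 1.5328 km
  R4: √((-0.0071·111.32)² + (-0.0023·84.62)²) = √(0.624688 + 0.037879) = 0.8140 km
  R5: √((0.0060·111.32)² + (-0.0067·84.62)²) = √(0.446117 + 0.321437) = 0.8761 km
  → nearest: R4 (0.8140 km)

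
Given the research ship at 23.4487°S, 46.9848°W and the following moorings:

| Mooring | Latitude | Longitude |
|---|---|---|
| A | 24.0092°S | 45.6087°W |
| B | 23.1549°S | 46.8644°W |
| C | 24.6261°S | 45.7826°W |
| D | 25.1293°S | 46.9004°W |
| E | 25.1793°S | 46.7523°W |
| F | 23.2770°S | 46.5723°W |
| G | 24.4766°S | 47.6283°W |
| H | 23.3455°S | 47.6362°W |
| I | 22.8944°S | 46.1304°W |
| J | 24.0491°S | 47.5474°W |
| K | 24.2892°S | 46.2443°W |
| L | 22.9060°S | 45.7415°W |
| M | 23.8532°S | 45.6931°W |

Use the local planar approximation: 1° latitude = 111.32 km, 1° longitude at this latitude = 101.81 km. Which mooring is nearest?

B

Distances from 23.4487°S, 46.9848°W:
A: 153.3667 km
B: 34.9275 km
C: 179.3311 km
D: 187.2816 km
E: 194.0992 km
F: 46.1416 km
G: 131.8539 km
H: 67.3067 km
I: 106.6495 km
J: 88.0223 km
K: 120.1583 km
L: 140.2582 km
M: 139.0034 km
Minimum: B at 34.9275 km.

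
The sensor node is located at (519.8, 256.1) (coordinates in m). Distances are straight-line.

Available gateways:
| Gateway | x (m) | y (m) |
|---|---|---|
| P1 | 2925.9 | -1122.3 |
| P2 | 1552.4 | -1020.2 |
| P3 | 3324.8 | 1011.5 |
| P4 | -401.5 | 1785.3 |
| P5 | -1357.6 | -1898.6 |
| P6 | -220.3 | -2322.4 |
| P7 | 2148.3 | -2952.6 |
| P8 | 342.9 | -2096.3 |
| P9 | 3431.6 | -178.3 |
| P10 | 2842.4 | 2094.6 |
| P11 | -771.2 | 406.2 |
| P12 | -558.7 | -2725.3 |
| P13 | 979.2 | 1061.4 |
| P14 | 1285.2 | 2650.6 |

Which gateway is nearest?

P13

Distances from (519.8, 256.1):
P1: √((2406.1)² + (-1378.4)²) = √(5789317.210 + 1899986.560) = 2773.0 m
P2: √((1032.6)² + (-1276.3)²) = √(1066262.760 + 1628941.690) = 1641.7 m
P3: √((2805.0)² + (755.4)²) = √(7868025.000 + 570629.160) = 2904.9 m
P4: √((-921.3)² + (1529.2)²) = √(848793.690 + 2338452.640) = 1785.3 m
P5: √((-1877.4)² + (-2154.7)²) = √(3524630.760 + 4642732.090) = 2857.9 m
P6: √((-740.1)² + (-2578.5)²) = √(547748.010 + 6648662.250) = 2682.6 m
P7: √((1628.5)² + (-3208.7)²) = √(2652012.250 + 10295755.690) = 3598.3 m
P8: √((-176.9)² + (-2352.4)²) = √(31293.610 + 5533785.760) = 2359.0 m
P9: √((2911.8)² + (-434.4)²) = √(8478579.240 + 188703.360) = 2944.0 m
P10: √((2322.6)² + (1838.5)²) = √(5394470.760 + 3380082.250) = 2962.2 m
P11: √((-1291.0)² + (150.1)²) = √(1666681.000 + 22530.010) = 1299.7 m
P12: √((-1078.5)² + (-2981.4)²) = √(1163162.250 + 8888745.960) = 3170.5 m
P13: √((459.4)² + (805.3)²) = √(211048.360 + 648508.090) = 927.1 m
P14: √((765.4)² + (2394.5)²) = √(585837.160 + 5733630.250) = 2513.9 m
Minimum: P13 at 927.1 m.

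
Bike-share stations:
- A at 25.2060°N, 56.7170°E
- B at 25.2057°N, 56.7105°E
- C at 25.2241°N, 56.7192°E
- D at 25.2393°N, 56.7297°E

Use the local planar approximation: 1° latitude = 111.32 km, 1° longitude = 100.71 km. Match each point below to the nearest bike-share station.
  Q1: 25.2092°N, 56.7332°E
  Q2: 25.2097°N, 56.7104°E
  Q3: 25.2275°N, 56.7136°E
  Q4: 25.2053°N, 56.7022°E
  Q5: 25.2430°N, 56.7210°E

Q1 at 25.2092°N, 56.7332°E:
  A: √((-0.0032·111.32)² + (-0.0162·100.71)²) = √(0.126896 + 2.661799) = 1.6699 km
  B: √((-0.0035·111.32)² + (-0.0227·100.71)²) = √(0.151804 + 5.226331) = 2.3191 km
  C: √((0.0149·111.32)² + (-0.0140·100.71)²) = √(2.751180 + 1.987931) = 2.1769 km
  D: √((0.0301·111.32)² + (-0.0035·100.71)²) = √(11.227405 + 0.124246) = 3.3692 km
  → nearest: A (1.6699 km)
Q2 at 25.2097°N, 56.7104°E:
  A: √((-0.0037·111.32)² + (0.0066·100.71)²) = √(0.169648 + 0.441807) = 0.7820 km
  B: √((-0.0040·111.32)² + (0.0001·100.71)²) = √(0.198274 + 0.000101) = 0.4454 km
  C: √((0.0144·111.32)² + (0.0088·100.71)²) = √(2.569635 + 0.785436) = 1.8317 km
  D: √((0.0296·111.32)² + (0.0193·100.71)²) = √(10.857499 + 3.777981) = 3.8256 km
  → nearest: B (0.4454 km)
Q3 at 25.2275°N, 56.7136°E:
  A: √((-0.0215·111.32)² + (0.0034·100.71)²) = √(5.728268 + 0.117247) = 2.4178 km
  B: √((-0.0218·111.32)² + (-0.0031·100.71)²) = √(5.889242 + 0.097469) = 2.4468 km
  C: √((-0.0034·111.32)² + (0.0056·100.71)²) = √(0.143253 + 0.318069) = 0.6792 km
  D: √((0.0118·111.32)² + (0.0161·100.71)²) = √(1.725482 + 2.629038) = 2.0867 km
  → nearest: C (0.6792 km)
Q4 at 25.2053°N, 56.7022°E:
  A: √((0.0007·111.32)² + (0.0148·100.71)²) = √(0.006072 + 2.221614) = 1.4925 km
  B: √((0.0004·111.32)² + (0.0083·100.71)²) = √(0.001983 + 0.698717) = 0.8371 km
  C: √((0.0188·111.32)² + (0.0170·100.71)²) = √(4.379879 + 2.931184) = 2.7039 km
  D: √((0.0340·111.32)² + (0.0275·100.71)²) = √(14.325317 + 7.670269) = 4.6899 km
  → nearest: B (0.8371 km)
Q5 at 25.2430°N, 56.7210°E:
  A: √((-0.0370·111.32)² + (-0.0040·100.71)²) = √(16.964843 + 0.162280) = 4.1385 km
  B: √((-0.0373·111.32)² + (-0.0105·100.71)²) = √(17.241064 + 1.118211) = 4.2848 km
  C: √((-0.0189·111.32)² + (-0.0018·100.71)²) = √(4.426597 + 0.032862) = 2.1117 km
  D: √((-0.0037·111.32)² + (0.0087·100.71)²) = √(0.169648 + 0.767686) = 0.9682 km
  → nearest: D (0.9682 km)

Q1→A; Q2→B; Q3→C; Q4→B; Q5→D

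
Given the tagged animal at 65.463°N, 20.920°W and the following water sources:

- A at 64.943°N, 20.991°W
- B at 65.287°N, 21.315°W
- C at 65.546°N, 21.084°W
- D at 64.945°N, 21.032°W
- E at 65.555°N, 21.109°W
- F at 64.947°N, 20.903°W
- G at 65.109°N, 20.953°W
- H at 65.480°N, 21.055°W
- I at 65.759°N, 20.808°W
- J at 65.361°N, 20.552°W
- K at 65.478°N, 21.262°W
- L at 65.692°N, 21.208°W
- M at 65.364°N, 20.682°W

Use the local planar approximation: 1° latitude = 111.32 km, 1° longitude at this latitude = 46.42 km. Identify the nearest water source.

H

Distances from 65.463°N, 20.920°W:
A: 57.980 km
B: 26.834 km
C: 11.972 km
D: 57.898 km
E: 13.486 km
F: 57.447 km
G: 39.437 km
H: 6.546 km
I: 33.358 km
J: 20.512 km
K: 15.963 km
L: 28.785 km
M: 15.605 km
Minimum: H at 6.546 km.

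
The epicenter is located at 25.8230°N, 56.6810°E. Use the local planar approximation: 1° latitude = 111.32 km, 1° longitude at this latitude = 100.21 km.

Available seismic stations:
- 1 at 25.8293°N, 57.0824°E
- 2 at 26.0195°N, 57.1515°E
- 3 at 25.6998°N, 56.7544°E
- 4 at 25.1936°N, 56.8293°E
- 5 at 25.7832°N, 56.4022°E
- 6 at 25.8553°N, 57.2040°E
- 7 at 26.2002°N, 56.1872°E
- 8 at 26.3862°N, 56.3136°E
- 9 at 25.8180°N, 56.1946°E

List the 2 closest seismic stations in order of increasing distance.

3, 5

Distances from 25.8230°N, 56.6810°E:
1: √((0.0063·111.32)² + (0.4014·100.21)²) = √(0.491844 + 1617.993828) = 40.2304 km
2: √((0.1965·111.32)² + (0.4705·100.21)²) = √(478.488500 + 2223.009813) = 51.9759 km
3: √((-0.1232·111.32)² + (0.0734·100.21)²) = √(188.090911 + 54.102115) = 15.5626 km
4: √((-0.6294·111.32)² + (0.1483·100.21)²) = √(4909.077320 + 220.853571) = 71.6235 km
5: √((-0.0398·111.32)² + (-0.2788·100.21)²) = √(19.629649 + 780.562464) = 28.2877 km
6: √((0.0323·111.32)² + (0.5230·100.21)²) = √(12.928598 + 2746.790281) = 52.5330 km
7: √((0.3772·111.32)² + (-0.4938·100.21)²) = √(1763.152038 + 2448.636368) = 64.8983 km
8: √((0.5632·111.32)² + (-0.3674·100.21)²) = √(3930.716191 + 1355.502829) = 72.7064 km
9: √((-0.0050·111.32)² + (-0.4864·100.21)²) = √(0.309804 + 2375.796602) = 48.7453 km
Sorted: 3 (15.5626 km) < 5 (28.2877 km) < 1 (40.2304 km) < 9 (48.7453 km) < …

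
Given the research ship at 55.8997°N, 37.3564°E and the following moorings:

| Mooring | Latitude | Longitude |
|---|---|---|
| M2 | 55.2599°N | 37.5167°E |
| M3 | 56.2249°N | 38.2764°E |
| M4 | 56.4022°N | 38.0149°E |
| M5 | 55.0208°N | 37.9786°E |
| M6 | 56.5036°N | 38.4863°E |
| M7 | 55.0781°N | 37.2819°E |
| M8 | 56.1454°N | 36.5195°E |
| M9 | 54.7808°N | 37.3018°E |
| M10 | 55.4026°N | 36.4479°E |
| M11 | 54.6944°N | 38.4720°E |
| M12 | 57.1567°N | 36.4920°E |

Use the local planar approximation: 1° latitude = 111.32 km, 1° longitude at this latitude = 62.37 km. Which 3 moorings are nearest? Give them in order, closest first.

M8, M3, M4

Distances from 55.8997°N, 37.3564°E:
M2: √((-0.6398·111.32)² + (0.1603·62.37)²) = √(5072.649634 + 99.958224) = 71.9208 km
M3: √((0.3252·111.32)² + (0.9200·62.37)²) = √(1310.531515 + 3292.510304) = 67.8457 km
M4: √((0.5025·111.32)² + (0.6585·62.37)²) = √(3129.093407 + 1686.797881) = 69.3966 km
M5: √((-0.8789·111.32)² + (0.6222·62.37)²) = √(9572.498881 + 1505.953290) = 105.2542 km
M6: √((0.6039·111.32)² + (1.1299·62.37)²) = √(4519.354975 + 4966.283475) = 97.3942 km
M7: √((-0.8216·111.32)² + (-0.0745·62.37)²) = √(8365.025255 + 21.590566) = 91.5785 km
M8: √((0.2457·111.32)² + (-0.8369·62.37)²) = √(748.094925 + 2724.574100) = 58.9294 km
M9: √((-1.1189·111.32)² + (-0.0546·62.37)²) = √(15514.184182 + 11.596763) = 124.6025 km
M10: √((-0.4971·111.32)² + (-0.9085·62.37)²) = √(3062.202605 + 3210.712001) = 79.2017 km
M11: √((-1.2053·111.32)² + (1.1156·62.37)²) = √(18002.661203 + 4841.372504) = 151.1424 km
M12: √((1.2570·111.32)² + (-0.8644·62.37)²) = √(19580.192207 + 2906.571458) = 149.9559 km
Sorted: M8 (58.9294 km) < M3 (67.8457 km) < M4 (69.3966 km) < M2 (71.9208 km) < M10 (79.2017 km) < …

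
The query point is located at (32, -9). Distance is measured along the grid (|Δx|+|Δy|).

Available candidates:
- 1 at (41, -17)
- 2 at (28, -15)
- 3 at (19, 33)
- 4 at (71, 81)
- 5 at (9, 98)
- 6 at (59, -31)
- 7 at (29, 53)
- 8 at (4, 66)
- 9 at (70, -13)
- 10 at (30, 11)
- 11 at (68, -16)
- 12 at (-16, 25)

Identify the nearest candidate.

2

Distances from (32, -9):
1: |9| + |-8| = 9 + 8 = 17
2: |-4| + |-6| = 4 + 6 = 10
3: |-13| + |42| = 13 + 42 = 55
4: |39| + |90| = 39 + 90 = 129
5: |-23| + |107| = 23 + 107 = 130
6: |27| + |-22| = 27 + 22 = 49
7: |-3| + |62| = 3 + 62 = 65
8: |-28| + |75| = 28 + 75 = 103
9: |38| + |-4| = 38 + 4 = 42
10: |-2| + |20| = 2 + 20 = 22
11: |36| + |-7| = 36 + 7 = 43
12: |-48| + |34| = 48 + 34 = 82
Minimum: 2 at 10.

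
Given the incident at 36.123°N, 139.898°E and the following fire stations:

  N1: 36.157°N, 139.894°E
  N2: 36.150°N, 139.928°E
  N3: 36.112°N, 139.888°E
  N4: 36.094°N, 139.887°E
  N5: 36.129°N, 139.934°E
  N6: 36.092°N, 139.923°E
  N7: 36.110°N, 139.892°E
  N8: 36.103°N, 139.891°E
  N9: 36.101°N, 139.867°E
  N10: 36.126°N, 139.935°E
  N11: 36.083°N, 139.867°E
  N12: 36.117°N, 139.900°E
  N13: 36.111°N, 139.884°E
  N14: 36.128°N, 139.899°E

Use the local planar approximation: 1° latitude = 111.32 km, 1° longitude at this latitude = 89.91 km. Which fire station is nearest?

Distances from 36.123°N, 139.898°E:
N1: √((0.034·111.32)² + (-0.004·89.91)²) = √(14.32532 + 0.12934) = 3.802 km
N2: √((0.027·111.32)² + (0.030·89.91)²) = √(9.03387 + 7.27543) = 4.038 km
N3: √((-0.011·111.32)² + (-0.010·89.91)²) = √(1.49945 + 0.80838) = 1.519 km
N4: √((-0.029·111.32)² + (-0.011·89.91)²) = √(10.42179 + 0.97814) = 3.376 km
N5: √((0.006·111.32)² + (0.036·89.91)²) = √(0.44612 + 10.47662) = 3.305 km
N6: √((-0.031·111.32)² + (0.025·89.91)²) = √(11.90885 + 5.05238) = 4.118 km
N7: √((-0.013·111.32)² + (-0.006·89.91)²) = √(2.09427 + 0.29102) = 1.544 km
N8: √((-0.020·111.32)² + (-0.007·89.91)²) = √(4.95686 + 0.39611) = 2.314 km
N9: √((-0.022·111.32)² + (-0.031·89.91)²) = √(5.99780 + 7.76854) = 3.710 km
N10: √((0.003·111.32)² + (0.037·89.91)²) = √(0.11153 + 11.06673) = 3.343 km
N11: √((-0.040·111.32)² + (-0.031·89.91)²) = √(19.82743 + 7.76854) = 5.253 km
N12: √((-0.006·111.32)² + (0.002·89.91)²) = √(0.44612 + 0.03234) = 0.692 km
N13: √((-0.012·111.32)² + (-0.014·89.91)²) = √(1.78447 + 1.58443) = 1.835 km
N14: √((0.005·111.32)² + (0.001·89.91)²) = √(0.30980 + 0.00808) = 0.564 km
Minimum: N14 at 0.564 km.

N14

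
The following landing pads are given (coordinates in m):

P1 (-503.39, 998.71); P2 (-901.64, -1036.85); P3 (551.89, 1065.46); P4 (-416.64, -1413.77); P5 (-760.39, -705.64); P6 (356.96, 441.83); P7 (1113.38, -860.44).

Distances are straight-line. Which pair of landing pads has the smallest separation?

Pairwise distances:
P1–P2: 2074.15 m
P1–P3: 1057.39 m
P1–P4: 2414.04 m
P1–P5: 1723.62 m
P1–P6: 1024.85 m
P1–P7: 2463.81 m
P2–P3: 2555.87 m
P2–P4: 614.24 m
P2–P5: 360.07 m
P2–P6: 1941.80 m
P2–P7: 2022.73 m
P3–P4: 2661.70 m
P3–P5: 2204.29 m
P3–P6: 653.39 m
P3–P7: 2006.08 m
P4–P5: 787.15 m
P4–P6: 2010.40 m
P4–P7: 1627.00 m
P5–P6: 1601.61 m
P5–P7: 1880.15 m
P6–P7: 1506.01 m
Closest pair: P2–P5 at 360.07 m.

P2 and P5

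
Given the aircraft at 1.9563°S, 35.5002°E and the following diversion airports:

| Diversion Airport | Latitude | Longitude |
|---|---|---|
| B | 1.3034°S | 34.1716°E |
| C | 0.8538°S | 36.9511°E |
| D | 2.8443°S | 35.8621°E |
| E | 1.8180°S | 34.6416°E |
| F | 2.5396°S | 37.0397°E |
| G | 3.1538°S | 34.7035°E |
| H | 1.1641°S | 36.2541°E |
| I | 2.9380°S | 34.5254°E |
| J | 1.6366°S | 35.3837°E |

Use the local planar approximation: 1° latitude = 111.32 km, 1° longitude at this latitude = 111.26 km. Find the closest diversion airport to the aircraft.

Distances from 1.9563°S, 35.5002°E:
B: √((0.6529·111.32)² + (-1.3286·111.26)²) = √(5282.502759 + 21850.763043) = 164.7218 km
C: √((1.1025·111.32)² + (1.4509·111.26)²) = √(15062.726538 + 26058.719591) = 202.7842 km
D: √((-0.8880·111.32)² + (0.3619·111.26)²) = √(9771.749537 + 1621.269742) = 106.7381 km
E: √((0.1383·111.32)² + (-0.8586·111.26)²) = √(237.023145 + 9125.567451) = 96.7605 km
F: √((-0.5833·111.32)² + (1.5395·111.26)²) = √(4216.288775 + 29338.472434) = 183.1796 km
G: √((-1.1975·111.32)² + (-0.7967·111.26)²) = √(17770.409652 + 7857.198870) = 160.0863 km
H: √((0.7922·111.32)² + (0.7539·111.26)²) = √(7777.071137 + 7035.672214) = 121.7076 km
I: √((-0.9817·111.32)² + (-0.9748·111.26)²) = √(11942.739993 + 11762.757730) = 153.9659 km
J: √((0.3197·111.32)² + (-0.1165·111.26)²) = √(1266.577206 + 168.008000) = 37.8759 km
Minimum: J at 37.8759 km.

J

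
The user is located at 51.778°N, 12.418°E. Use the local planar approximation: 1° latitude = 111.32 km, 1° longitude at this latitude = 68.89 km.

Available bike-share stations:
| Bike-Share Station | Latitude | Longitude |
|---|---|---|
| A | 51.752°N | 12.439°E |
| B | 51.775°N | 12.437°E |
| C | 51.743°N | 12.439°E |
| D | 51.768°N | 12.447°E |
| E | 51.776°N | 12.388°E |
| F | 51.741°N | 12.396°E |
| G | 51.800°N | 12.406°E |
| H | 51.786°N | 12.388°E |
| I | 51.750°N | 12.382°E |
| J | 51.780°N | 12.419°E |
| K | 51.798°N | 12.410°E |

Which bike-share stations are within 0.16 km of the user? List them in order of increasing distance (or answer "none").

none

Distances from 51.778°N, 12.418°E:
A: 3.236 km
B: 1.351 km
C: 4.156 km
D: 2.287 km
E: 2.079 km
F: 4.389 km
G: 2.585 km
H: 2.250 km
I: 3.983 km
J: 0.233 km
K: 2.294 km
Threshold 0.16 km: none within range.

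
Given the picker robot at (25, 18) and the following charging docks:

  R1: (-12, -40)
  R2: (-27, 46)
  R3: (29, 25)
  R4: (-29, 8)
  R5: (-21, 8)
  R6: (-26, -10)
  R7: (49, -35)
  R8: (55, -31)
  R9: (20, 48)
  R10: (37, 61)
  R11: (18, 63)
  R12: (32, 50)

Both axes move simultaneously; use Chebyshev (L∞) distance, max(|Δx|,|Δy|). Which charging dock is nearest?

R3

Distances from (25, 18):
R1: max(|-37|, |-58|) = 58
R2: max(|-52|, |28|) = 52
R3: max(|4|, |7|) = 7
R4: max(|-54|, |-10|) = 54
R5: max(|-46|, |-10|) = 46
R6: max(|-51|, |-28|) = 51
R7: max(|24|, |-53|) = 53
R8: max(|30|, |-49|) = 49
R9: max(|-5|, |30|) = 30
R10: max(|12|, |43|) = 43
R11: max(|-7|, |45|) = 45
R12: max(|7|, |32|) = 32
Minimum: R3 at 7.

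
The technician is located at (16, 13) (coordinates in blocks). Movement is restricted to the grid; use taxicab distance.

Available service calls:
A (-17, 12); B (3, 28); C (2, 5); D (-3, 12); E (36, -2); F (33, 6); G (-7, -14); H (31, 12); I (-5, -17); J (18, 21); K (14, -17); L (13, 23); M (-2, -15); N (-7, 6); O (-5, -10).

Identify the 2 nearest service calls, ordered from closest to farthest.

J, L

Distances from (16, 13):
A: |-33| + |-1| = 33 + 1 = 34 blocks
B: |-13| + |15| = 13 + 15 = 28 blocks
C: |-14| + |-8| = 14 + 8 = 22 blocks
D: |-19| + |-1| = 19 + 1 = 20 blocks
E: |20| + |-15| = 20 + 15 = 35 blocks
F: |17| + |-7| = 17 + 7 = 24 blocks
G: |-23| + |-27| = 23 + 27 = 50 blocks
H: |15| + |-1| = 15 + 1 = 16 blocks
I: |-21| + |-30| = 21 + 30 = 51 blocks
J: |2| + |8| = 2 + 8 = 10 blocks
K: |-2| + |-30| = 2 + 30 = 32 blocks
L: |-3| + |10| = 3 + 10 = 13 blocks
M: |-18| + |-28| = 18 + 28 = 46 blocks
N: |-23| + |-7| = 23 + 7 = 30 blocks
O: |-21| + |-23| = 21 + 23 = 44 blocks
Sorted: J (10 blocks) < L (13 blocks) < H (16 blocks) < D (20 blocks) < …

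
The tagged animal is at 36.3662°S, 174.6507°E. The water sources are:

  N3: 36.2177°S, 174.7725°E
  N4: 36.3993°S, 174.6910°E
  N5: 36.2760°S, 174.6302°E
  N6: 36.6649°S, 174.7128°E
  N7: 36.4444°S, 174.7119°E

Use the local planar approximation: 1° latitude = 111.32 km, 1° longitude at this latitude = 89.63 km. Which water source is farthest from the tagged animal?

Distances from 36.3662°S, 174.6507°E:
N3: 19.8105 km
N4: 5.1599 km
N5: 10.2078 km
N6: 33.7139 km
N7: 10.2893 km
Maximum: N6 at 33.7139 km.

N6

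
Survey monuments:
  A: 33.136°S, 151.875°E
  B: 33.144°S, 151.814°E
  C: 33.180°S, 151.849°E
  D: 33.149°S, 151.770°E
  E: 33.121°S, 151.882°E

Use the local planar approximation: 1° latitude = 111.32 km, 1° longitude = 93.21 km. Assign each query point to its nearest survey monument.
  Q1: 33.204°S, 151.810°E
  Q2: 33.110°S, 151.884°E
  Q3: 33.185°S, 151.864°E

Q1 at 33.204°S, 151.810°E:
  A: 9.696 km
  B: 6.690 km
  C: 4.511 km
  D: 7.168 km
  E: 11.420 km
  → nearest: C (4.511 km)
Q2 at 33.110°S, 151.884°E:
  A: 3.013 km
  B: 7.543 km
  C: 8.448 km
  D: 11.479 km
  E: 1.239 km
  → nearest: E (1.239 km)
Q3 at 33.185°S, 151.864°E:
  A: 5.550 km
  B: 6.523 km
  C: 1.505 km
  D: 9.635 km
  E: 7.319 km
  → nearest: C (1.505 km)

Q1→C; Q2→E; Q3→C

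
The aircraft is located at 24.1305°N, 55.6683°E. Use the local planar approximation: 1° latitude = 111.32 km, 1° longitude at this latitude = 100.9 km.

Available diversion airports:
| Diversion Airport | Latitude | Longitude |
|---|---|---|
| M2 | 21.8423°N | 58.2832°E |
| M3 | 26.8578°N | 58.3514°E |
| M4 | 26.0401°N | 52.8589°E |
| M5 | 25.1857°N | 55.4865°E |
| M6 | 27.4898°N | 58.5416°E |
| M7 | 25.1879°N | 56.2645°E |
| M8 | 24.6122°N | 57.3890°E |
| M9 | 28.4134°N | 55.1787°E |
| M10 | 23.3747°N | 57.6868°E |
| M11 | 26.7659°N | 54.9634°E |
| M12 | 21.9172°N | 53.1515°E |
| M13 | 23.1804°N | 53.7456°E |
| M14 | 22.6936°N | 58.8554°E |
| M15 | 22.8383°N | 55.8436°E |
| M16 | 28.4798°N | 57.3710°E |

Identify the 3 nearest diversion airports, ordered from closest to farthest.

M5, M7, M15

Distances from 24.1305°N, 55.6683°E:
M2: √((-2.2882·111.32)² + (2.6149·100.9)²) = √(64883.513288 + 69613.345000) = 366.7381 km
M3: √((2.7273·111.32)² + (2.6831·100.9)²) = √(92174.803468 + 73291.911921) = 406.7760 km
M4: √((1.9096·111.32)² + (-2.8094·100.9)²) = √(45188.841479 + 80354.367815) = 354.3208 km
M5: √((1.0552·111.32)² + (-0.1818·100.9)²) = √(13797.994275 + 336.488395) = 118.8885 km
M6: √((3.3593·111.32)² + (2.8733·100.9)²) = √(139844.044273 + 84051.269661) = 473.1758 km
M7: √((1.0574·111.32)² + (0.5962·100.9)²) = √(13855.589483 + 3618.814117) = 132.1908 km
M8: √((0.4817·111.32)² + (1.7207·100.9)²) = √(2875.409399 + 30143.428683) = 181.7109 km
M9: √((4.2829·111.32)² + (-0.4896·100.9)²) = √(227311.948101 + 2440.423232) = 479.3249 km
M10: √((-0.7558·111.32)² + (2.0185·100.9)²) = √(7078.808611 + 41480.104322) = 220.3609 km
M11: √((2.6354·111.32)² + (-0.7049·100.9)²) = √(86067.557534 + 5058.681698) = 301.8712 km
M12: √((-2.2133·111.32)² + (-2.5168·100.9)²) = √(60705.349435 + 64488.123972) = 353.8269 km
M13: √((-0.9501·111.32)² + (-1.9227·100.9)²) = √(11186.263147 + 37636.166840) = 220.9580 km
M14: √((-1.4369·111.32)² + (3.1871·100.9)²) = √(25585.828522 + 103412.660915) = 359.1636 km
M15: √((-1.2922·111.32)² + (0.1753·100.9)²) = √(20692.161946 + 312.857208) = 144.9311 km
M16: √((4.3493·111.32)² + (1.7027·100.9)²) = √(234414.852489 + 29516.074954) = 513.7421 km
Sorted: M5 (118.8885 km) < M7 (132.1908 km) < M15 (144.9311 km) < M8 (181.7109 km) < M10 (220.3609 km) < …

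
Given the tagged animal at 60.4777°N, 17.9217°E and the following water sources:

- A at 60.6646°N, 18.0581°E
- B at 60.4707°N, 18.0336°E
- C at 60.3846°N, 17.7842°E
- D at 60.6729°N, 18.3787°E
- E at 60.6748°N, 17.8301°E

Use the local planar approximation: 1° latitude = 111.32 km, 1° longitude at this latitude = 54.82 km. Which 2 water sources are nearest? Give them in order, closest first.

Distances from 60.4777°N, 17.9217°E:
A: 22.1086 km
B: 6.1837 km
C: 12.8151 km
D: 33.1635 km
E: 22.5085 km
Sorted: B (6.1837 km) < C (12.8151 km) < A (22.1086 km) < E (22.5085 km) < …

B, C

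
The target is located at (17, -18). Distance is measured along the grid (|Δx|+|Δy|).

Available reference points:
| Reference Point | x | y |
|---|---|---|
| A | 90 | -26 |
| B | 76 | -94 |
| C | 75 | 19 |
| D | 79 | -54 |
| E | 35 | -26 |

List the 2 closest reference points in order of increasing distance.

E, A

Distances from (17, -18):
A: 81
B: 135
C: 95
D: 98
E: 26
Sorted: E (26) < A (81) < C (95) < D (98) < …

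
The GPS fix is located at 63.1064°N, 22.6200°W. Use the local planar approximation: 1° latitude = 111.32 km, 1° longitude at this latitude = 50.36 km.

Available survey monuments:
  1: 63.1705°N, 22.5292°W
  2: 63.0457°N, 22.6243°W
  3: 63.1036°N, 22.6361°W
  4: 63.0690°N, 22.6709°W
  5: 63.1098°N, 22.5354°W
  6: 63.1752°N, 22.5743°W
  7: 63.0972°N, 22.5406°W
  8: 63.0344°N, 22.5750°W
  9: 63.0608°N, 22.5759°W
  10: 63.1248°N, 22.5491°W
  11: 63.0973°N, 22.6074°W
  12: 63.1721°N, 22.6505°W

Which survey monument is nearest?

Distances from 63.1064°N, 22.6200°W:
1: 8.4750 km
2: 6.7606 km
3: 0.8686 km
4: 4.8892 km
5: 4.2772 km
6: 7.9971 km
7: 4.1277 km
8: 8.3293 km
9: 5.5408 km
10: 4.1163 km
11: 1.1953 km
12: 7.4733 km
Minimum: 3 at 0.8686 km.

3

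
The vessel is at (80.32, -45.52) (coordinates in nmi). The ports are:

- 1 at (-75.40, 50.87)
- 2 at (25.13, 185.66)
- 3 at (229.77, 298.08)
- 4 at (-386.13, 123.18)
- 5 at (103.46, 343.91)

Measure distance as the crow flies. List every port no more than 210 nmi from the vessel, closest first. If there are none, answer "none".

1

Distances from (80.32, -45.52):
1: √((-155.72)² + (96.39)²) = √(24248.7184 + 9291.0321) = 183.14 nmi
2: √((-55.19)² + (231.18)²) = √(3045.9361 + 53444.1924) = 237.68 nmi
3: √((149.45)² + (343.60)²) = √(22335.3025 + 118060.9600) = 374.69 nmi
4: √((-466.45)² + (168.70)²) = √(217575.6025 + 28459.6900) = 496.02 nmi
5: √((23.14)² + (389.43)²) = √(535.4596 + 151655.7249) = 390.12 nmi
Threshold 210 nmi: 1 (183.14 nmi) is within range.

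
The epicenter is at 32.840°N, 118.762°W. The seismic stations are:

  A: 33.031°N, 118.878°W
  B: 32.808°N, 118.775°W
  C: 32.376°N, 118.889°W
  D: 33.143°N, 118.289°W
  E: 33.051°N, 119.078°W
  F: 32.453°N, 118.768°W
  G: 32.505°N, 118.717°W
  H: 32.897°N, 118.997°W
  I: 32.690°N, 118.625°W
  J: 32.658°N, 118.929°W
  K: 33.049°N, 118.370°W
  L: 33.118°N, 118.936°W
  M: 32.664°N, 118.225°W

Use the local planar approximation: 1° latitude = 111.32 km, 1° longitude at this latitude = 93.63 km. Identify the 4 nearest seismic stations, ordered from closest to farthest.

B, I, H, A

Distances from 32.840°N, 118.762°W:
A: √((0.191·111.32)² + (-0.116·93.63)²) = √(452.07775 + 117.96306) = 23.876 km
B: √((-0.032·111.32)² + (-0.013·93.63)²) = √(12.68955 + 1.48155) = 3.764 km
C: √((-0.464·111.32)² + (-0.127·93.63)²) = √(2667.97869 + 141.39612) = 53.004 km
D: √((0.303·111.32)² + (0.473·93.63)²) = √(1137.71020 + 1961.33748) = 55.669 km
E: √((0.211·111.32)² + (-0.316·93.63)²) = √(551.71057 + 875.39530) = 37.777 km
F: √((-0.387·111.32)² + (-0.006·93.63)²) = √(1855.95878 + 0.31560) = 43.085 km
G: √((-0.335·111.32)² + (0.045·93.63)²) = √(1390.70818 + 17.75232) = 37.529 km
H: √((0.057·111.32)² + (-0.235·93.63)²) = √(40.26207 + 484.13421) = 22.900 km
I: √((-0.150·111.32)² + (0.137·93.63)²) = √(278.82320 + 164.53988) = 21.056 km
J: √((-0.182·111.32)² + (-0.167·93.63)²) = √(410.47732 + 244.49106) = 25.592 km
K: √((0.209·111.32)² + (0.392·93.63)²) = √(541.30117 + 1347.10727) = 43.456 km
L: √((0.278·111.32)² + (-0.174·93.63)²) = √(957.71433 + 265.41688) = 34.973 km
M: √((-0.176·111.32)² + (0.537·93.63)²) = √(383.85900 + 2528.00901) = 53.962 km
Sorted: B (3.764 km) < I (21.056 km) < H (22.900 km) < A (23.876 km) < J (25.592 km) < L (34.973 km) < …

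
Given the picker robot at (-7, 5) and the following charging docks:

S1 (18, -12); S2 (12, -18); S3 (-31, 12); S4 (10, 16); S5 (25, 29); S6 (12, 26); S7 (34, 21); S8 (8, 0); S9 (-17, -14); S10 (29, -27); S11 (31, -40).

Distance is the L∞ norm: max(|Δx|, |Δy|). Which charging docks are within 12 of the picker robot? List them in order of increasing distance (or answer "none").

none

Distances from (-7, 5):
S1: 25
S2: 23
S3: 24
S4: 17
S5: 32
S6: 21
S7: 41
S8: 15
S9: 19
S10: 36
S11: 45
Threshold 12: none within range.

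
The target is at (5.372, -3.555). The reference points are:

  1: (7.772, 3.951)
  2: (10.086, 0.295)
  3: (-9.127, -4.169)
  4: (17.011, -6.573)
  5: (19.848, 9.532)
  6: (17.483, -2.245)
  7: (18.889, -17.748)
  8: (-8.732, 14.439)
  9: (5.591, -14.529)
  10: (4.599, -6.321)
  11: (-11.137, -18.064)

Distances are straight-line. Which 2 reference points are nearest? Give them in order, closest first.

Distances from (5.372, -3.555):
1: 7.880
2: 6.086
3: 14.512
4: 12.024
5: 19.515
6: 12.182
7: 19.600
8: 22.863
9: 10.976
10: 2.872
11: 21.979
Sorted: 10 (2.872) < 2 (6.086) < 1 (7.880) < 9 (10.976) < …

10, 2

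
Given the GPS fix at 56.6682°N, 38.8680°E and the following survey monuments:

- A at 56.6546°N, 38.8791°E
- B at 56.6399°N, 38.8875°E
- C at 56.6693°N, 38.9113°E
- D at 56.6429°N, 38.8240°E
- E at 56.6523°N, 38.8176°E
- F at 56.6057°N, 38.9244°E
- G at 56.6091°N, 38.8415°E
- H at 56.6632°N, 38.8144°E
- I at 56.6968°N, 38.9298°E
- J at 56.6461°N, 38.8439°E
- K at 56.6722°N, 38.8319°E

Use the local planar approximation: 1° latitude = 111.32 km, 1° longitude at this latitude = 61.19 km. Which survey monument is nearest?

Distances from 56.6682°N, 38.8680°E:
A: √((-0.0136·111.32)² + (0.0111·61.19)²) = √(2.292051 + 0.461325) = 1.6593 km
B: √((-0.0283·111.32)² + (0.0195·61.19)²) = √(9.924743 + 1.423738) = 3.3688 km
C: √((0.0011·111.32)² + (0.0433·61.19)²) = √(0.014994 + 7.019993) = 2.6524 km
D: √((-0.0253·111.32)² + (-0.0440·61.19)²) = √(7.932086 + 7.248802) = 3.8963 km
E: √((-0.0159·111.32)² + (-0.0504·61.19)²) = √(3.132858 + 9.510908) = 3.5558 km
F: √((-0.0625·111.32)² + (0.0564·61.19)²) = √(48.406806 + 11.910202) = 7.7664 km
G: √((-0.0591·111.32)² + (-0.0265·61.19)²) = √(43.283399 + 2.629376) = 6.7759 km
H: √((-0.0050·111.32)² + (-0.0536·61.19)²) = √(0.309804 + 10.756983) = 3.3267 km
I: √((0.0286·111.32)² + (0.0618·61.19)²) = √(10.136277 + 14.300060) = 4.9433 km
J: √((-0.0221·111.32)² + (-0.0241·61.19)²) = √(6.052446 + 2.174678) = 2.8683 km
K: √((0.0040·111.32)² + (-0.0361·61.19)²) = √(0.198274 + 4.879500) = 2.2534 km
Minimum: A at 1.6593 km.

A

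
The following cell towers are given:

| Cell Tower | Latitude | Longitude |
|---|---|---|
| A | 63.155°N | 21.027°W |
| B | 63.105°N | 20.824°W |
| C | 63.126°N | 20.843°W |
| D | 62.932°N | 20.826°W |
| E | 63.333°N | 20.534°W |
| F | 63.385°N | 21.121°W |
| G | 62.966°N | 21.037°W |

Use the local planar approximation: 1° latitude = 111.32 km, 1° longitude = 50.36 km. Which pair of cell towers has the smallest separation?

Pairwise distances:
B–C: 2.526 km
A–C: 9.812 km
D–G: 11.280 km
A–B: 11.640 km
B–G: 18.828 km
B–D: 19.259 km
C–G: 20.315 km
A–G: 21.046 km
C–D: 21.613 km
A–F: 26.038 km
A–D: 26.809 km
C–E: 27.805 km
B–E: 29.283 km
E–F: 30.123 km
A–E: 31.765 km
C–F: 32.051 km
B–F: 34.572 km
F–G: 46.835 km
D–E: 46.999 km
E–G: 48.070 km
D–F: 52.571 km
Closest pair: B–C at 2.526 km.

B and C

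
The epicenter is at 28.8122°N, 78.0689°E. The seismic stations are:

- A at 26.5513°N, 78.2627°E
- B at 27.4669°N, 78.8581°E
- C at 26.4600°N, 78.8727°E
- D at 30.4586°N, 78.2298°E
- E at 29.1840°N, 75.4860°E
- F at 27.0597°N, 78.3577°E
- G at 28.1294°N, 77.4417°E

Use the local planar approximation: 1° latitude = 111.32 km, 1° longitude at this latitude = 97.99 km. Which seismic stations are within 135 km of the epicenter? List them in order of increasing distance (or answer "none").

Distances from 28.8122°N, 78.0689°E:
A: 252.3988 km
B: 168.5473 km
C: 273.4367 km
D: 183.9542 km
E: 256.4602 km
F: 197.1302 km
G: 97.7480 km
Threshold 135 km: G (97.7480 km) is within range.

G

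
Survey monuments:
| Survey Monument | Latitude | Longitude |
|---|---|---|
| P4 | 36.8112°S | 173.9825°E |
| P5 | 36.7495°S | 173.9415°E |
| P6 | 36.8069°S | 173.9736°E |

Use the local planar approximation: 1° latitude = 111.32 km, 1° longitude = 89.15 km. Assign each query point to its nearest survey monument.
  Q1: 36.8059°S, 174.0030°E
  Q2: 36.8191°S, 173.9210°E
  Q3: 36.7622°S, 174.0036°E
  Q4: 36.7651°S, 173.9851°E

Q1 at 36.8059°S, 174.0030°E:
  P4: 1.9204 km
  P5: 8.3354 km
  P6: 2.6234 km
  → nearest: P4 (1.9204 km)
Q2 at 36.8191°S, 173.9210°E:
  P4: 5.5528 km
  P5: 7.9605 km
  P6: 4.8820 km
  → nearest: P6 (4.8820 km)
Q3 at 36.7622°S, 174.0036°E:
  P4: 5.7699 km
  P5: 5.7139 km
  P6: 5.6492 km
  → nearest: P6 (5.6492 km)
Q4 at 36.7651°S, 173.9851°E:
  P4: 5.1371 km
  P5: 4.2572 km
  P6: 4.7648 km
  → nearest: P5 (4.2572 km)

Q1→P4; Q2→P6; Q3→P6; Q4→P5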